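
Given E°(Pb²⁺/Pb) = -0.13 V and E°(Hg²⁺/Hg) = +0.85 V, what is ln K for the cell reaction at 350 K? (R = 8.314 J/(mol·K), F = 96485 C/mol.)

ln K = 65.0

E°_cell = +0.85 − (-0.13) = 0.98 V, with n = 2 electrons transferred.
At equilibrium E = 0, so the Nernst equation gives ln K = nFE°/RT = (2)(96485)(0.98)/((8.314)(350)) = 64.99.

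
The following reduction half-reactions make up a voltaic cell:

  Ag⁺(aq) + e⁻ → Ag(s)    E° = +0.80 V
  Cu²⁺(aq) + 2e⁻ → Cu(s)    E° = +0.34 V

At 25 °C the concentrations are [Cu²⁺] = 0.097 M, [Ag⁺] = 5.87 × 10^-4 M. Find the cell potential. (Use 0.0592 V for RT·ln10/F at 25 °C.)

0.299 V

The Ag⁺/Ag couple has the higher reduction potential and acts as the cathode, so E°_cell = +0.80 − (+0.34) = 0.46 V.
Balancing electrons gives n = 2; the reaction quotient is Q = [Cu²⁺]/[Ag⁺]^2 = 2.82 × 10^5.
At 25 °C, E = E° − (0.0592/n) log Q = 0.46 − (0.0592/2)(5.449) = 0.460 − 0.161 = 0.299 V.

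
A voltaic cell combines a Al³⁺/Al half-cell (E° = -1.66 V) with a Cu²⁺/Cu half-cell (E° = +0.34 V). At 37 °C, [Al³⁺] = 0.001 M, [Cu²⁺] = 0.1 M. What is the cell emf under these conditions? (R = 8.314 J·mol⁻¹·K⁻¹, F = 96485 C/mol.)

2.03 V

The Cu²⁺/Cu couple has the higher reduction potential and acts as the cathode, so E°_cell = +0.34 − (-1.66) = 2.00 V.
Balancing electrons gives n = 6; the reaction quotient is Q = [Al³⁺]^2/[Cu²⁺]^3 = 0.00100.
E = E° − (RT/nF) ln Q = 2.00 − (8.314×310)/(6×96485) × (-6.908) = 2.000 + 0.031 = 2.031 V.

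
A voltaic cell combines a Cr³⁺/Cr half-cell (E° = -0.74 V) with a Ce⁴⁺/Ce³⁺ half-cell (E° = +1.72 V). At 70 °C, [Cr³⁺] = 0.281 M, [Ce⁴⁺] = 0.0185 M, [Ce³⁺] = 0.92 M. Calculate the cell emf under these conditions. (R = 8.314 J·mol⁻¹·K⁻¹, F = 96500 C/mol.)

The Ce⁴⁺/Ce³⁺ couple has the higher reduction potential and acts as the cathode, so E°_cell = +1.72 − (-0.74) = 2.46 V.
Balancing electrons gives n = 3; the reaction quotient is Q = [Cr³⁺]·[Ce³⁺]^3/[Ce⁴⁺]^3 = 3.46 × 10^4.
E = E° − (RT/nF) ln Q = 2.46 − (8.314×343)/(3×96500) × (10.450) = 2.460 − 0.103 = 2.357 V.

2.36 V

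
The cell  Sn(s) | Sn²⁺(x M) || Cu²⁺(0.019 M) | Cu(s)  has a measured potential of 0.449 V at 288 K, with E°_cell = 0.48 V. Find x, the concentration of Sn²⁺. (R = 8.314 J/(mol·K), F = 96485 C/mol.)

From the Nernst equation, ln Q = nF(E° − E)/RT = 2×96485×(0.48 − 0.449)/(8.314×288) = 2.498, so Q = 12.2.
With Q = [Sn²⁺]/[Cu²⁺] and the known concentrations, [Sn²⁺] in the numerator gives [Sn²⁺] = 0.23 M.

0.23 M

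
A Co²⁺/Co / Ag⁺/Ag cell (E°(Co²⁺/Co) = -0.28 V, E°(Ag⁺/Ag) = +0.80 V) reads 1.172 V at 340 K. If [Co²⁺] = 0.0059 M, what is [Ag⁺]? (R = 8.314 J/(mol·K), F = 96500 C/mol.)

From the Nernst equation, ln Q = nF(E° − E)/RT = 2×96500×(1.08 − 1.172)/(8.314×340) = -6.281, so Q = 0.00187.
With Q = [Co²⁺]/[Ag⁺]^2 and the known concentrations, [Ag⁺]^2 in the denominator gives [Ag⁺] = 1.8 M.

1.8 M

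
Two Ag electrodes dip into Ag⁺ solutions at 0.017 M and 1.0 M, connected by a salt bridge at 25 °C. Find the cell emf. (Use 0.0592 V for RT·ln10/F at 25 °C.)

0.10 V

Both half-cells are Ag⁺/Ag, so E°_cell = 0. The concentrated side is the cathode; the cell reaction moves Ag⁺ from high to low concentration with n = 1.
Q = [Ag⁺]_dilute/[Ag⁺]_conc = 0.017/1.0 = 0.0170.
E = 0 − (0.0592/1) log Q = −(0.0592/1)(-1.770) = 0.1048 V.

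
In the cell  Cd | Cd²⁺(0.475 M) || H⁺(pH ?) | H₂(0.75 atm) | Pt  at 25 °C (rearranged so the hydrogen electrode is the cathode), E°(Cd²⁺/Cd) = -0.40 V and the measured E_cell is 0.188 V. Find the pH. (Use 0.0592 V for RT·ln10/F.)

pH = 3.81

E°_cell = 0.40 V and n = 2.
log Q = n(E° − E)/0.0592 = 2×(0.40 − 0.188)/0.0592 = 7.162.
With Q = [Cd²⁺]·P(H₂) / [H⁺]^2, solving for [H⁺] gives log[H⁺] = -3.805, so pH = 3.81.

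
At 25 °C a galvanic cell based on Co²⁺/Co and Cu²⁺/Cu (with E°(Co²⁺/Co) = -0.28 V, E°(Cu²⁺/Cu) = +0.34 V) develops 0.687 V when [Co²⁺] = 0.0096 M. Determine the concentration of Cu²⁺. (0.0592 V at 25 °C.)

From the Nernst equation, log Q = n(E° − E)/0.0592 = 2(0.62 − 0.687)/0.0592 = -2.264, so Q = 0.00545.
With Q = [Co²⁺]/[Cu²⁺] and the known concentrations, [Cu²⁺] in the denominator gives [Cu²⁺] = 1.8 M.

1.8 M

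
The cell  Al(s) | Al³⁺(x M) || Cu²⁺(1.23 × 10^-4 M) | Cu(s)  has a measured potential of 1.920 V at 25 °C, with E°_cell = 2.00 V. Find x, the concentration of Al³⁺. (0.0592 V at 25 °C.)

0.015 M

From the Nernst equation, log Q = n(E° − E)/0.0592 = 6(2.00 − 1.920)/0.0592 = 8.108, so Q = 1.28 × 10^8.
With Q = [Al³⁺]^2/[Cu²⁺]^3 and the known concentrations, [Al³⁺]^2 in the numerator gives [Al³⁺] = 0.015 M.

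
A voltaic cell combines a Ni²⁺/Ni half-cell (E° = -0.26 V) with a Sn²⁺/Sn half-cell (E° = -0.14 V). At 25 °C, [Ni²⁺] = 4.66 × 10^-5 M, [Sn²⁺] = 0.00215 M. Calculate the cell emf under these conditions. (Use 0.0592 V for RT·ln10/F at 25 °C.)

0.169 V

The Sn²⁺/Sn couple has the higher reduction potential and acts as the cathode, so E°_cell = -0.14 − (-0.26) = 0.12 V.
Balancing electrons gives n = 2; the reaction quotient is Q = [Ni²⁺]/[Sn²⁺] = 0.0217.
At 25 °C, E = E° − (0.0592/n) log Q = 0.12 − (0.0592/2)(-1.664) = 0.120 + 0.049 = 0.169 V.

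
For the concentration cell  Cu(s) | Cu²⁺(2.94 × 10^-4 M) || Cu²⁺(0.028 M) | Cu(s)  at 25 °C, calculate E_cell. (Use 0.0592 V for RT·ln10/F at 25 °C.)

Both half-cells are Cu²⁺/Cu, so E°_cell = 0. The concentrated side is the cathode; the cell reaction moves Cu²⁺ from high to low concentration with n = 2.
Q = [Cu²⁺]_dilute/[Cu²⁺]_conc = 2.94 × 10^-4/0.028 = 0.0105.
E = 0 − (0.0592/2) log Q = −(0.0592/2)(-1.979) = 0.0586 V.

0.059 V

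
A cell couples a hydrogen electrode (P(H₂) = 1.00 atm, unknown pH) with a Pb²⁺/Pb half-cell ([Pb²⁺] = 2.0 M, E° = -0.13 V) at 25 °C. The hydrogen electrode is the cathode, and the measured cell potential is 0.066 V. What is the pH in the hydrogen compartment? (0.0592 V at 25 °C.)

E°_cell = 0.13 V and n = 2.
log Q = n(E° − E)/0.0592 = 2×(0.13 − 0.066)/0.0592 = 2.162.
With Q = [Pb²⁺]·P(H₂) / [H⁺]^2, solving for [H⁺] gives log[H⁺] = -0.931, so pH = 0.93.

pH = 0.93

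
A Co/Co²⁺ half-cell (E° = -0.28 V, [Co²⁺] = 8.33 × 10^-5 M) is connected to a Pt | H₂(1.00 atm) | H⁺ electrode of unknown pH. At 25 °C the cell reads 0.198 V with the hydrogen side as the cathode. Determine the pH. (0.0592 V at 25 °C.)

E°_cell = 0.28 V and n = 2.
log Q = n(E° − E)/0.0592 = 2×(0.28 − 0.198)/0.0592 = 2.770.
With Q = [Co²⁺]·P(H₂) / [H⁺]^2, solving for [H⁺] gives log[H⁺] = -3.425, so pH = 3.42.

pH = 3.42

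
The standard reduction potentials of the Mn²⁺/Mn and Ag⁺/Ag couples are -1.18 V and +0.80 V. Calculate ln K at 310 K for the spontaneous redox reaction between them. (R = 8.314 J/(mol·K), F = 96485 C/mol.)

E°_cell = +0.80 − (-1.18) = 1.98 V, with n = 2 electrons transferred.
At equilibrium E = 0, so the Nernst equation gives ln K = nFE°/RT = (2)(96485)(1.98)/((8.314)(310)) = 148.25.

ln K = 148.2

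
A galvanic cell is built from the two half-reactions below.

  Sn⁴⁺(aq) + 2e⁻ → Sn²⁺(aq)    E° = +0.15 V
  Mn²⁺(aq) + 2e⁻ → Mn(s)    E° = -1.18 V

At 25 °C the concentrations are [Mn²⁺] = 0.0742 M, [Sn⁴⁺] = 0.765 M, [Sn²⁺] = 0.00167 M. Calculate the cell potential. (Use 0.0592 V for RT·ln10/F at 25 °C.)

The Sn⁴⁺/Sn²⁺ couple has the higher reduction potential and acts as the cathode, so E°_cell = +0.15 − (-1.18) = 1.33 V.
Balancing electrons gives n = 2; the reaction quotient is Q = [Mn²⁺]·[Sn²⁺]/[Sn⁴⁺] = 1.62 × 10^-4.
At 25 °C, E = E° − (0.0592/n) log Q = 1.33 − (0.0592/2)(-3.791) = 1.330 + 0.112 = 1.442 V.

1.44 V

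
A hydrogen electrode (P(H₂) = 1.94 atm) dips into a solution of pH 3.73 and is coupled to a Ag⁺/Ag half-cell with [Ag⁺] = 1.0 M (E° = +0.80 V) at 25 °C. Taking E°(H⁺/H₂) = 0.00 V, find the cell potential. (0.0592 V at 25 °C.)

1.03 V

The Ag⁺/Ag couple is the cathode, so E°_cell = 0.80 V; n = 2.
[H⁺] = 10^(−3.73) = 1.9 × 10^-4 M, and Q = [H⁺]^2 / ([Ag⁺]^2·P(H₂)) = 1.79 × 10^-8.
E = E° − (0.0592/2) log Q = 0.80 − (0.0592/2)(-7.748) = 1.029 V.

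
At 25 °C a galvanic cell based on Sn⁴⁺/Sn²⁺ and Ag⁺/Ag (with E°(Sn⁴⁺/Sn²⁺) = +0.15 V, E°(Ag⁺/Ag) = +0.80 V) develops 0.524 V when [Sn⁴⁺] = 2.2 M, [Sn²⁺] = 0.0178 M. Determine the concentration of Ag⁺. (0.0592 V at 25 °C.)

From the Nernst equation, log Q = n(E° − E)/0.0592 = 2(0.65 − 0.524)/0.0592 = 4.257, so Q = 1.81 × 10^4.
With Q = [Sn⁴⁺]/([Sn²⁺]·[Ag⁺]^2) and the known concentrations, [Ag⁺]^2 in the denominator gives [Ag⁺] = 0.083 M.

0.083 M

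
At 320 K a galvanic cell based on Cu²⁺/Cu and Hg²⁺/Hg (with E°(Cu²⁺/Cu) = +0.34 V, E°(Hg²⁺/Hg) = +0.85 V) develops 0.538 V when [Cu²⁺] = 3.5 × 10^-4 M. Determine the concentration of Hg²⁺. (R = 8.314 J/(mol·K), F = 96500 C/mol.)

0.0027 M

From the Nernst equation, ln Q = nF(E° − E)/RT = 2×96500×(0.51 − 0.538)/(8.314×320) = -2.031, so Q = 0.131.
With Q = [Cu²⁺]/[Hg²⁺] and the known concentrations, [Hg²⁺] in the denominator gives [Hg²⁺] = 0.0027 M.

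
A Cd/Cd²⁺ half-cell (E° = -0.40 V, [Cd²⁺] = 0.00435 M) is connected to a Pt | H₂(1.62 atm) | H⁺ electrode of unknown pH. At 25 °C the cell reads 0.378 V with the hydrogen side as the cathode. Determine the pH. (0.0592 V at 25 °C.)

E°_cell = 0.40 V and n = 2.
log Q = n(E° − E)/0.0592 = 2×(0.40 − 0.378)/0.0592 = 0.743.
With Q = [Cd²⁺]·P(H₂) / [H⁺]^2, solving for [H⁺] gives log[H⁺] = -1.448, so pH = 1.45.

pH = 1.45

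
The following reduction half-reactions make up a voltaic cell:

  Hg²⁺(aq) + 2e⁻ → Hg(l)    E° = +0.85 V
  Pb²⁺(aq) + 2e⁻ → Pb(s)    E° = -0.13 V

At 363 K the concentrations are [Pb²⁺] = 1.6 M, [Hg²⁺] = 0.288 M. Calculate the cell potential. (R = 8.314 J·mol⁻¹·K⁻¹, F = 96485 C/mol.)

0.953 V

The Hg²⁺/Hg couple has the higher reduction potential and acts as the cathode, so E°_cell = +0.85 − (-0.13) = 0.98 V.
Balancing electrons gives n = 2; the reaction quotient is Q = [Pb²⁺]/[Hg²⁺] = 5.56.
E = E° − (RT/nF) ln Q = 0.98 − (8.314×363)/(2×96485) × (1.715) = 0.980 − 0.027 = 0.953 V.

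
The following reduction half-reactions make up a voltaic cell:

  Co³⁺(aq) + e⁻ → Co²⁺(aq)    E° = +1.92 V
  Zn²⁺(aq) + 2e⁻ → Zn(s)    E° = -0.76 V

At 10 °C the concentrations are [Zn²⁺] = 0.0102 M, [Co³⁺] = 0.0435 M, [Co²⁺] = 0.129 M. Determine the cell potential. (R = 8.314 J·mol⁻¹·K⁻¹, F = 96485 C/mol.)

The Co³⁺/Co²⁺ couple has the higher reduction potential and acts as the cathode, so E°_cell = +1.92 − (-0.76) = 2.68 V.
Balancing electrons gives n = 2; the reaction quotient is Q = [Zn²⁺]·[Co²⁺]^2/[Co³⁺]^2 = 0.0897.
E = E° − (RT/nF) ln Q = 2.68 − (8.314×283)/(2×96485) × (-2.411) = 2.680 + 0.029 = 2.709 V.

2.71 V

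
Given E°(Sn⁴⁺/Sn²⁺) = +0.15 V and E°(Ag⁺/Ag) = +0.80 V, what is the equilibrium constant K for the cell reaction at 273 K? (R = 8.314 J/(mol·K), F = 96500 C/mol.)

1 × 10^24

E°_cell = +0.80 − (+0.15) = 0.65 V, with n = 2 electrons transferred.
At equilibrium E = 0, so the Nernst equation gives ln K = nFE°/RT = (2)(96500)(0.65)/((8.314)(273)) = 55.27.
K = e^55.27 = 1 × 10^24.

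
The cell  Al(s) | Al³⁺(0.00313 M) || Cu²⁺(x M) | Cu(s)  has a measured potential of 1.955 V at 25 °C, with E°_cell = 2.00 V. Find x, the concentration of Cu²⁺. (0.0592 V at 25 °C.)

From the Nernst equation, log Q = n(E° − E)/0.0592 = 6(2.00 − 1.955)/0.0592 = 4.561, so Q = 3.64 × 10^4.
With Q = [Al³⁺]^2/[Cu²⁺]^3 and the known concentrations, [Cu²⁺]^3 in the denominator gives [Cu²⁺] = 6.5 × 10^-4 M.

6.5 × 10^-4 M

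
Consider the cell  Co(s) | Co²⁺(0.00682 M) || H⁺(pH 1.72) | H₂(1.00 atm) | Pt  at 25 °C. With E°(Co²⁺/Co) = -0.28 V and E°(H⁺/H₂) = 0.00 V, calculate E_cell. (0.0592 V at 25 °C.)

The hydrogen couple is the cathode, so E°_cell = 0.28 V; n = 2.
[H⁺] = 10^(−1.72) = 0.019 M, and Q = [Co²⁺]·P(H₂) / [H⁺]^2 = 18.8.
E = E° − (0.0592/2) log Q = 0.28 − (0.0592/2)(1.274) = 0.242 V.

0.24 V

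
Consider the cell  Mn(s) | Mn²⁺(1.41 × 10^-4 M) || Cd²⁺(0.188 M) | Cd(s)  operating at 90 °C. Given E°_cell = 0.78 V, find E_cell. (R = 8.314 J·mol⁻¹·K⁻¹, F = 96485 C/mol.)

0.893 V

Balancing electrons gives n = 2; the reaction quotient is Q = [Mn²⁺]/[Cd²⁺] = 7.5 × 10^-4.
E = E° − (RT/nF) ln Q = 0.78 − (8.314×363)/(2×96485) × (-7.195) = 0.780 + 0.113 = 0.893 V.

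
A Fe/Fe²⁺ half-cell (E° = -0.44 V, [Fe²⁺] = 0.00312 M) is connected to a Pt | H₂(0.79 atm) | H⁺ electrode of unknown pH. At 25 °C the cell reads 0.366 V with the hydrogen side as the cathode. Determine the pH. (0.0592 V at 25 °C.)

E°_cell = 0.44 V and n = 2.
log Q = n(E° − E)/0.0592 = 2×(0.44 − 0.366)/0.0592 = 2.500.
With Q = [Fe²⁺]·P(H₂) / [H⁺]^2, solving for [H⁺] gives log[H⁺] = -2.554, so pH = 2.55.

pH = 2.55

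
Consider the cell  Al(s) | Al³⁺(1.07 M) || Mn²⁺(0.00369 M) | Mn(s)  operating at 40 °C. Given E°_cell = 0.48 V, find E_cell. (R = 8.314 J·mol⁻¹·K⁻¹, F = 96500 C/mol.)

0.404 V

Balancing electrons gives n = 6; the reaction quotient is Q = [Al³⁺]^2/[Mn²⁺]^3 = 2.28 × 10^7.
E = E° − (RT/nF) ln Q = 0.48 − (8.314×313)/(6×96500) × (16.942) = 0.480 − 0.076 = 0.404 V.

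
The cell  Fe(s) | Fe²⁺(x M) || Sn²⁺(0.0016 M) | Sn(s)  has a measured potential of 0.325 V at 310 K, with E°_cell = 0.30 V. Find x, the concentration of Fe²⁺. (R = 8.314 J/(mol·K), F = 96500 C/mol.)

2.5 × 10^-4 M

From the Nernst equation, ln Q = nF(E° − E)/RT = 2×96500×(0.30 − 0.325)/(8.314×310) = -1.872, so Q = 0.154.
With Q = [Fe²⁺]/[Sn²⁺] and the known concentrations, [Fe²⁺] in the numerator gives [Fe²⁺] = 2.5 × 10^-4 M.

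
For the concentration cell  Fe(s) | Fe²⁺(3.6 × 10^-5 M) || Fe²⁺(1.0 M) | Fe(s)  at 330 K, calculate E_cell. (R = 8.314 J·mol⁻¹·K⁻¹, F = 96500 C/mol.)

0.15 V

Both half-cells are Fe²⁺/Fe, so E°_cell = 0. The concentrated side is the cathode; the cell reaction moves Fe²⁺ from high to low concentration with n = 2.
Q = [Fe²⁺]_dilute/[Fe²⁺]_conc = 3.6 × 10^-5/1.0 = 3.6 × 10^-5.
E = 0 − (RT/nF) ln Q = −((8.314×330)/(2×96500))(-10.232) = 0.1455 V.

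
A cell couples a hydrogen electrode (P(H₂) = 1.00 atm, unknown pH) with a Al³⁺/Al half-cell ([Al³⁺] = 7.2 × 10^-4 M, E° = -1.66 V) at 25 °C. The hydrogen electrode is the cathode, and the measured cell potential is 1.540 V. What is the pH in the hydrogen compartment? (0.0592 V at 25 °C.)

pH = 3.07

E°_cell = 1.66 V and n = 6.
log Q = n(E° − E)/0.0592 = 6×(1.66 − 1.540)/0.0592 = 12.162.
With Q = [Al³⁺]^2·P(H₂)^3 / [H⁺]^6, solving for [H⁺] gives log[H⁺] = -3.075, so pH = 3.07.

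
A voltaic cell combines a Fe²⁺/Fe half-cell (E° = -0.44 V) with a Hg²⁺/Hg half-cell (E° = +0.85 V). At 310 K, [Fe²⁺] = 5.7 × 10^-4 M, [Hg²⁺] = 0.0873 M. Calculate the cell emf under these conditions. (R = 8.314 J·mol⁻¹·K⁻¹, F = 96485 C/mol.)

1.36 V

The Hg²⁺/Hg couple has the higher reduction potential and acts as the cathode, so E°_cell = +0.85 − (-0.44) = 1.29 V.
Balancing electrons gives n = 2; the reaction quotient is Q = [Fe²⁺]/[Hg²⁺] = 0.00653.
E = E° − (RT/nF) ln Q = 1.29 − (8.314×310)/(2×96485) × (-5.031) = 1.290 + 0.067 = 1.357 V.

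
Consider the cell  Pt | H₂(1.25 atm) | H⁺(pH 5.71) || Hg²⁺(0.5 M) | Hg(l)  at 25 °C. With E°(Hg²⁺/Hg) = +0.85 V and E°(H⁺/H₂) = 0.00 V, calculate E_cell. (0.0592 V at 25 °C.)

The Hg²⁺/Hg couple is the cathode, so E°_cell = 0.85 V; n = 2.
[H⁺] = 10^(−5.71) = 1.9 × 10^-6 M, and Q = [H⁺]^2 / ([Hg²⁺]·P(H₂)) = 6.08 × 10^-12.
E = E° − (0.0592/2) log Q = 0.85 − (0.0592/2)(-11.216) = 1.182 V.

1.18 V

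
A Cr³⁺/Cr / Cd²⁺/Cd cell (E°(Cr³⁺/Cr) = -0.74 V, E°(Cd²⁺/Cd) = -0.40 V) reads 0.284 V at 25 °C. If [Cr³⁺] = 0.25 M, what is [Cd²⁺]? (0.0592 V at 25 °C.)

0.0051 M

From the Nernst equation, log Q = n(E° − E)/0.0592 = 6(0.34 − 0.284)/0.0592 = 5.676, so Q = 4.74 × 10^5.
With Q = [Cr³⁺]^2/[Cd²⁺]^3 and the known concentrations, [Cd²⁺]^3 in the denominator gives [Cd²⁺] = 0.0051 M.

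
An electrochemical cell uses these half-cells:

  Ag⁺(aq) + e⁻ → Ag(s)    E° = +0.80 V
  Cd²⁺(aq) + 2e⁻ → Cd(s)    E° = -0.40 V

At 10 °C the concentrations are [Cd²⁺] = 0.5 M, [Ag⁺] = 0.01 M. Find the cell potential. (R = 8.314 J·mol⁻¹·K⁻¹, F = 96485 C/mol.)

1.10 V

The Ag⁺/Ag couple has the higher reduction potential and acts as the cathode, so E°_cell = +0.80 − (-0.40) = 1.20 V.
Balancing electrons gives n = 2; the reaction quotient is Q = [Cd²⁺]/[Ag⁺]^2 = 5000.
E = E° − (RT/nF) ln Q = 1.20 − (8.314×283)/(2×96485) × (8.517) = 1.200 − 0.104 = 1.096 V.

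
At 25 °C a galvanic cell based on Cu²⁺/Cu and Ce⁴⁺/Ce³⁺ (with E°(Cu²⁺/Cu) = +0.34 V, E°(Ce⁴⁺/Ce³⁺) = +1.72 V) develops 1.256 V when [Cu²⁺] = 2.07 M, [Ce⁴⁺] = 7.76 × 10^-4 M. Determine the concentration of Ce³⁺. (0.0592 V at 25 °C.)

0.067 M

From the Nernst equation, log Q = n(E° − E)/0.0592 = 2(1.38 − 1.256)/0.0592 = 4.189, so Q = 1.55 × 10^4.
With Q = [Cu²⁺]·[Ce³⁺]^2/[Ce⁴⁺]^2 and the known concentrations, [Ce³⁺]^2 in the numerator gives [Ce³⁺] = 0.067 M.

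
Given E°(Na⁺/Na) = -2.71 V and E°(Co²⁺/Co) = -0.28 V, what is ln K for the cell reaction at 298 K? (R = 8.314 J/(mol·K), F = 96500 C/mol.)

ln K = 189.3

E°_cell = -0.28 − (-2.71) = 2.43 V, with n = 2 electrons transferred.
At equilibrium E = 0, so the Nernst equation gives ln K = nFE°/RT = (2)(96500)(2.43)/((8.314)(298)) = 189.29.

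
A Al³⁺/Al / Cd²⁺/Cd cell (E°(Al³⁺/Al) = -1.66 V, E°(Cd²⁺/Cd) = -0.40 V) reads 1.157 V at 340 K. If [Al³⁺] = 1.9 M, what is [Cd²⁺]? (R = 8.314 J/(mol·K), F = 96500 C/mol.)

From the Nernst equation, ln Q = nF(E° − E)/RT = 6×96500×(1.26 − 1.157)/(8.314×340) = 21.097, so Q = 1.45 × 10^9.
With Q = [Al³⁺]^2/[Cd²⁺]^3 and the known concentrations, [Cd²⁺]^3 in the denominator gives [Cd²⁺] = 0.0014 M.

0.0014 M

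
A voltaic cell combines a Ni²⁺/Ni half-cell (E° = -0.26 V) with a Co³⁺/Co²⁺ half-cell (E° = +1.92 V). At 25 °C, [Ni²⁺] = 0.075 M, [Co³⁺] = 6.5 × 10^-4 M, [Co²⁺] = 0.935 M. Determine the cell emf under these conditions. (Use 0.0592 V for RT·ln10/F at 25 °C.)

2.03 V

The Co³⁺/Co²⁺ couple has the higher reduction potential and acts as the cathode, so E°_cell = +1.92 − (-0.26) = 2.18 V.
Balancing electrons gives n = 2; the reaction quotient is Q = [Ni²⁺]·[Co²⁺]^2/[Co³⁺]^2 = 1.55 × 10^5.
At 25 °C, E = E° − (0.0592/n) log Q = 2.18 − (0.0592/2)(5.191) = 2.180 − 0.154 = 2.026 V.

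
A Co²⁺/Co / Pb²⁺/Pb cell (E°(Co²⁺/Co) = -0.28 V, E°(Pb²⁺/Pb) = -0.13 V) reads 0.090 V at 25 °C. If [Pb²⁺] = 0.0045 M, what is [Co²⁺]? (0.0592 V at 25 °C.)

From the Nernst equation, log Q = n(E° − E)/0.0592 = 2(0.15 − 0.090)/0.0592 = 2.027, so Q = 106.
With Q = [Co²⁺]/[Pb²⁺] and the known concentrations, [Co²⁺] in the numerator gives [Co²⁺] = 0.48 M.

0.48 M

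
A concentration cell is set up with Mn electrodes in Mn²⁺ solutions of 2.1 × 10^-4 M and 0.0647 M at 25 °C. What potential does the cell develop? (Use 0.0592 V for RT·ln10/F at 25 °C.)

Both half-cells are Mn²⁺/Mn, so E°_cell = 0. The concentrated side is the cathode; the cell reaction moves Mn²⁺ from high to low concentration with n = 2.
Q = [Mn²⁺]_dilute/[Mn²⁺]_conc = 2.1 × 10^-4/0.0647 = 0.00325.
E = 0 − (0.0592/2) log Q = −(0.0592/2)(-2.489) = 0.0737 V.

0.074 V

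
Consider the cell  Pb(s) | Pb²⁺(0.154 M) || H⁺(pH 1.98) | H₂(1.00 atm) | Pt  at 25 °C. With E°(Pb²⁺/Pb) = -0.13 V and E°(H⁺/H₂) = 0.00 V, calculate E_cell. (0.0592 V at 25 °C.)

0.037 V

The hydrogen couple is the cathode, so E°_cell = 0.13 V; n = 2.
[H⁺] = 10^(−1.98) = 0.010 M, and Q = [Pb²⁺]·P(H₂) / [H⁺]^2 = 1400.
E = E° − (0.0592/2) log Q = 0.13 − (0.0592/2)(3.148) = 0.037 V.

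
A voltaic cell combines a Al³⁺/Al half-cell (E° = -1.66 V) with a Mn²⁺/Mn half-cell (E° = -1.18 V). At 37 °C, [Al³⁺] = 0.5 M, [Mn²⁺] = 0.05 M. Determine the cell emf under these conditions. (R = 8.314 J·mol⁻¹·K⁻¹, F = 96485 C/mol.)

The Mn²⁺/Mn couple has the higher reduction potential and acts as the cathode, so E°_cell = -1.18 − (-1.66) = 0.48 V.
Balancing electrons gives n = 6; the reaction quotient is Q = [Al³⁺]^2/[Mn²⁺]^3 = 2000.
E = E° − (RT/nF) ln Q = 0.48 − (8.314×310)/(6×96485) × (7.601) = 0.480 − 0.034 = 0.446 V.

0.446 V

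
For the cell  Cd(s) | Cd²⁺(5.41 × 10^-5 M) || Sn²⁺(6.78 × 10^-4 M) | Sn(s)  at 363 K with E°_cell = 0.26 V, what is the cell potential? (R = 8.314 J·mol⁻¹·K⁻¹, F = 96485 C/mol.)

Balancing electrons gives n = 2; the reaction quotient is Q = [Cd²⁺]/[Sn²⁺] = 0.0798.
E = E° − (RT/nF) ln Q = 0.26 − (8.314×363)/(2×96485) × (-2.528) = 0.260 + 0.040 = 0.300 V.

0.300 V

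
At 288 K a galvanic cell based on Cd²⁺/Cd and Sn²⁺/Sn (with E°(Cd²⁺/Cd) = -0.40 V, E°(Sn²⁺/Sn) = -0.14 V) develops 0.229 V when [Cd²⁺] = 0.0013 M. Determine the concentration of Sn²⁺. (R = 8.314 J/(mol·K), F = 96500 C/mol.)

From the Nernst equation, ln Q = nF(E° − E)/RT = 2×96500×(0.26 − 0.229)/(8.314×288) = 2.499, so Q = 12.2.
With Q = [Cd²⁺]/[Sn²⁺] and the known concentrations, [Sn²⁺] in the denominator gives [Sn²⁺] = 1.1 × 10^-4 M.

1.1 × 10^-4 M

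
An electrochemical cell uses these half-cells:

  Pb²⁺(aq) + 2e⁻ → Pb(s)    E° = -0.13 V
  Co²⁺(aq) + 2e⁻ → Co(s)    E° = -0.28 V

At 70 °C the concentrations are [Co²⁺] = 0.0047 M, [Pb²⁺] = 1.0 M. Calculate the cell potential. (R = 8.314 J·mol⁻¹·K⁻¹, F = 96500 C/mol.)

The Pb²⁺/Pb couple has the higher reduction potential and acts as the cathode, so E°_cell = -0.13 − (-0.28) = 0.15 V.
Balancing electrons gives n = 2; the reaction quotient is Q = [Co²⁺]/[Pb²⁺] = 0.00470.
E = E° − (RT/nF) ln Q = 0.15 − (8.314×343)/(2×96500) × (-5.360) = 0.150 + 0.079 = 0.229 V.

0.229 V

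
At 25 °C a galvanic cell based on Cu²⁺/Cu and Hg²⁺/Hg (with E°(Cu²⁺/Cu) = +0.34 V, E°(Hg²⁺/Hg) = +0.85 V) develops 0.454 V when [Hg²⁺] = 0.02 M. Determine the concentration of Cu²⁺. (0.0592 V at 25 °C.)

1.6 M

From the Nernst equation, log Q = n(E° − E)/0.0592 = 2(0.51 − 0.454)/0.0592 = 1.892, so Q = 78.0.
With Q = [Cu²⁺]/[Hg²⁺] and the known concentrations, [Cu²⁺] in the numerator gives [Cu²⁺] = 1.6 M.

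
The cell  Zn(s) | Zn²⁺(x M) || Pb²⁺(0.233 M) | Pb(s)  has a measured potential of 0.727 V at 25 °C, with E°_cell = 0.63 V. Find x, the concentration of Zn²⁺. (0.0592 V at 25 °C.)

From the Nernst equation, log Q = n(E° − E)/0.0592 = 2(0.63 − 0.727)/0.0592 = -3.277, so Q = 5.28 × 10^-4.
With Q = [Zn²⁺]/[Pb²⁺] and the known concentrations, [Zn²⁺] in the numerator gives [Zn²⁺] = 1.2 × 10^-4 M.

1.2 × 10^-4 M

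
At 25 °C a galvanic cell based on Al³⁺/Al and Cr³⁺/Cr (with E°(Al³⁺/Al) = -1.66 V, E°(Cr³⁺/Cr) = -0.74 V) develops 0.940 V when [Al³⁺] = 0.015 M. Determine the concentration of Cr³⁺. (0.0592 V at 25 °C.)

From the Nernst equation, log Q = n(E° − E)/0.0592 = 3(0.92 − 0.940)/0.0592 = -1.014, so Q = 0.0969.
With Q = [Al³⁺]/[Cr³⁺] and the known concentrations, [Cr³⁺] in the denominator gives [Cr³⁺] = 0.15 M.

0.15 M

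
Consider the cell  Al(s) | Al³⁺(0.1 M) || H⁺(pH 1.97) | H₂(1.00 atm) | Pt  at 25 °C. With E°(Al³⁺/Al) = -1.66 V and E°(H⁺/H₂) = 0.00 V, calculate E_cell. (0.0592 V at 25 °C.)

The hydrogen couple is the cathode, so E°_cell = 1.66 V; n = 6.
[H⁺] = 10^(−1.97) = 0.011 M, and Q = [Al³⁺]^2·P(H₂)^3 / [H⁺]^6 = 6.61 × 10^9.
E = E° − (0.0592/6) log Q = 1.66 − (0.0592/6)(9.820) = 1.563 V.

1.56 V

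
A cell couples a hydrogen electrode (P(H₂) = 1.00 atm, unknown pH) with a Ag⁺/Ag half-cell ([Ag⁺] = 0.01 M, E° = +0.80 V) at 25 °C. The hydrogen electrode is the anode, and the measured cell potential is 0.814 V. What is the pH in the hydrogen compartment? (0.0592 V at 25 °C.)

pH = 2.24

E°_cell = 0.80 V and n = 2.
log Q = n(E° − E)/0.0592 = 2×(0.80 − 0.814)/0.0592 = -0.473.
With Q = [H⁺]^2 / ([Ag⁺]^2·P(H₂)), solving for [H⁺] gives log[H⁺] = -2.236, so pH = 2.24.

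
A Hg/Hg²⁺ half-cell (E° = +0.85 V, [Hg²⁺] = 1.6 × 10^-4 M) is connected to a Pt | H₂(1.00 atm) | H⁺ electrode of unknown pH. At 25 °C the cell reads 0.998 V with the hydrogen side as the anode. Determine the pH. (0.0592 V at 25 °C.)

E°_cell = 0.85 V and n = 2.
log Q = n(E° − E)/0.0592 = 2×(0.85 − 0.998)/0.0592 = -5.000.
With Q = [H⁺]^2 / ([Hg²⁺]·P(H₂)), solving for [H⁺] gives log[H⁺] = -4.398, so pH = 4.40.

pH = 4.40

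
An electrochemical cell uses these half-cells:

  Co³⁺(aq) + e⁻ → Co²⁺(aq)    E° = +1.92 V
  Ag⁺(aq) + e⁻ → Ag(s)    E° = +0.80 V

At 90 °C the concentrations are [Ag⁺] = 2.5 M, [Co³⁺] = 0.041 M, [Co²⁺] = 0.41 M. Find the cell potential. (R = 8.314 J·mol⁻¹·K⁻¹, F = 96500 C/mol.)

1.02 V

The Co³⁺/Co²⁺ couple has the higher reduction potential and acts as the cathode, so E°_cell = +1.92 − (+0.80) = 1.12 V.
Balancing electrons gives n = 1; the reaction quotient is Q = [Ag⁺]·[Co²⁺]/[Co³⁺] = 25.0.
E = E° − (RT/nF) ln Q = 1.12 − (8.314×363)/(1×96500) × (3.219) = 1.120 − 0.101 = 1.019 V.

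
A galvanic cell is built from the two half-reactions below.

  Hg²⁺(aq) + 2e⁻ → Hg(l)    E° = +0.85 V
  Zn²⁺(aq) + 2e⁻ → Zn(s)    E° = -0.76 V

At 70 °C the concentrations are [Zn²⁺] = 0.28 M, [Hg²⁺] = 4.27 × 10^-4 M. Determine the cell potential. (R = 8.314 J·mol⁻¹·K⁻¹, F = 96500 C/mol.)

The Hg²⁺/Hg couple has the higher reduction potential and acts as the cathode, so E°_cell = +0.85 − (-0.76) = 1.61 V.
Balancing electrons gives n = 2; the reaction quotient is Q = [Zn²⁺]/[Hg²⁺] = 656.
E = E° − (RT/nF) ln Q = 1.61 − (8.314×343)/(2×96500) × (6.486) = 1.610 − 0.096 = 1.514 V.

1.51 V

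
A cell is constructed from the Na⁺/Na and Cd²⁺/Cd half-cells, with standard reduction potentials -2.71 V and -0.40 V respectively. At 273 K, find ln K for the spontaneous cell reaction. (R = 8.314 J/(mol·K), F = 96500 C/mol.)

E°_cell = -0.40 − (-2.71) = 2.31 V, with n = 2 electrons transferred.
At equilibrium E = 0, so the Nernst equation gives ln K = nFE°/RT = (2)(96500)(2.31)/((8.314)(273)) = 196.42.

ln K = 196.4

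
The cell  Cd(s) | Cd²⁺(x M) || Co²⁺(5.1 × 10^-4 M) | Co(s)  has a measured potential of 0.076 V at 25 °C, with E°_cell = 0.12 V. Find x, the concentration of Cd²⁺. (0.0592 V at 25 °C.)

From the Nernst equation, log Q = n(E° − E)/0.0592 = 2(0.12 − 0.076)/0.0592 = 1.486, so Q = 30.7.
With Q = [Cd²⁺]/[Co²⁺] and the known concentrations, [Cd²⁺] in the numerator gives [Cd²⁺] = 0.016 M.

0.016 M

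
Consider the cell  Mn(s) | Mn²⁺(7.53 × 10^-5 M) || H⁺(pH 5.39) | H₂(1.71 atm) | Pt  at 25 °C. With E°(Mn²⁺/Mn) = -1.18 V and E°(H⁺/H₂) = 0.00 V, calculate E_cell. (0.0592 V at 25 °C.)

The hydrogen couple is the cathode, so E°_cell = 1.18 V; n = 2.
[H⁺] = 10^(−5.39) = 4.1 × 10^-6 M, and Q = [Mn²⁺]·P(H₂) / [H⁺]^2 = 7.76 × 10^6.
E = E° − (0.0592/2) log Q = 1.18 − (0.0592/2)(6.890) = 0.976 V.

0.98 V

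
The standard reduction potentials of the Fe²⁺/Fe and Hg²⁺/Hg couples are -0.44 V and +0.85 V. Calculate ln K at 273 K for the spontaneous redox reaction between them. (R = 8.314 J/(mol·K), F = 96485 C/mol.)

ln K = 109.7

E°_cell = +0.85 − (-0.44) = 1.29 V, with n = 2 electrons transferred.
At equilibrium E = 0, so the Nernst equation gives ln K = nFE°/RT = (2)(96485)(1.29)/((8.314)(273)) = 109.67.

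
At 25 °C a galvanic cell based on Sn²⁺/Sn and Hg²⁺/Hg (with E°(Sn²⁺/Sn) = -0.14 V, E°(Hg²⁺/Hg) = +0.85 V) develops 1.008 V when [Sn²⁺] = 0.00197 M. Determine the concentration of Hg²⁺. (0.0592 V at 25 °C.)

From the Nernst equation, log Q = n(E° − E)/0.0592 = 2(0.99 − 1.008)/0.0592 = -0.608, so Q = 0.247.
With Q = [Sn²⁺]/[Hg²⁺] and the known concentrations, [Hg²⁺] in the denominator gives [Hg²⁺] = 0.008 M.

0.008 M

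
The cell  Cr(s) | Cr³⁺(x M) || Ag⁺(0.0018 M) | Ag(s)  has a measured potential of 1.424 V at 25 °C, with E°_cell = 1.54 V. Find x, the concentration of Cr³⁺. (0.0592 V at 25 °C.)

From the Nernst equation, log Q = n(E° − E)/0.0592 = 3(1.54 − 1.424)/0.0592 = 5.878, so Q = 7.56 × 10^5.
With Q = [Cr³⁺]/[Ag⁺]^3 and the known concentrations, [Cr³⁺] in the numerator gives [Cr³⁺] = 0.0044 M.

0.0044 M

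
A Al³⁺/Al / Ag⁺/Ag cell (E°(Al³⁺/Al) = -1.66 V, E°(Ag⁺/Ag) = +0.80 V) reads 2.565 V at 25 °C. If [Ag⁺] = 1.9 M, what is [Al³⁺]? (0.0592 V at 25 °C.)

3.3 × 10^-5 M

From the Nernst equation, log Q = n(E° − E)/0.0592 = 3(2.46 − 2.565)/0.0592 = -5.321, so Q = 4.78 × 10^-6.
With Q = [Al³⁺]/[Ag⁺]^3 and the known concentrations, [Al³⁺] in the numerator gives [Al³⁺] = 3.3 × 10^-5 M.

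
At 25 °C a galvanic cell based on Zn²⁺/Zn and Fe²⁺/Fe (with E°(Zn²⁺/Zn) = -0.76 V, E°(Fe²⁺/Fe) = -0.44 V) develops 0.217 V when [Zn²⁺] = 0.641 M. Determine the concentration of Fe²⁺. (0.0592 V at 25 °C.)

From the Nernst equation, log Q = n(E° − E)/0.0592 = 2(0.32 − 0.217)/0.0592 = 3.480, so Q = 3020.
With Q = [Zn²⁺]/[Fe²⁺] and the known concentrations, [Fe²⁺] in the denominator gives [Fe²⁺] = 2.1 × 10^-4 M.

2.1 × 10^-4 M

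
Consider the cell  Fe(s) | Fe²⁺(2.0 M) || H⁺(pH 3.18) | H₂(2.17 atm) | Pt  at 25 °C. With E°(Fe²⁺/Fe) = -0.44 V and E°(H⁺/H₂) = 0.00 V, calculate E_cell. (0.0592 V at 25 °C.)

0.23 V

The hydrogen couple is the cathode, so E°_cell = 0.44 V; n = 2.
[H⁺] = 10^(−3.18) = 6.6 × 10^-4 M, and Q = [Fe²⁺]·P(H₂) / [H⁺]^2 = 9.94 × 10^6.
E = E° − (0.0592/2) log Q = 0.44 − (0.0592/2)(6.997) = 0.233 V.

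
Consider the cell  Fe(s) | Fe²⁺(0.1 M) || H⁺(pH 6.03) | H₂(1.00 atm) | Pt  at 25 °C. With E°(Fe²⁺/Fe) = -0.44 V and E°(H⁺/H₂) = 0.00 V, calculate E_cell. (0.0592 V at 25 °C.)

The hydrogen couple is the cathode, so E°_cell = 0.44 V; n = 2.
[H⁺] = 10^(−6.03) = 9.3 × 10^-7 M, and Q = [Fe²⁺]·P(H₂) / [H⁺]^2 = 1.15 × 10^11.
E = E° − (0.0592/2) log Q = 0.44 − (0.0592/2)(11.060) = 0.113 V.

0.11 V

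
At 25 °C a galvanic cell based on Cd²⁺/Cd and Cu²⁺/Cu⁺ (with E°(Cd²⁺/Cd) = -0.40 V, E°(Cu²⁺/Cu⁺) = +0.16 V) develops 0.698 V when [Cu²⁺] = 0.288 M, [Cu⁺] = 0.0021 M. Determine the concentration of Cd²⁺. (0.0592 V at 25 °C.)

From the Nernst equation, log Q = n(E° − E)/0.0592 = 2(0.56 − 0.698)/0.0592 = -4.662, so Q = 2.18 × 10^-5.
With Q = [Cd²⁺]·[Cu⁺]^2/[Cu²⁺]^2 and the known concentrations, [Cd²⁺] in the numerator gives [Cd²⁺] = 0.41 M.

0.41 M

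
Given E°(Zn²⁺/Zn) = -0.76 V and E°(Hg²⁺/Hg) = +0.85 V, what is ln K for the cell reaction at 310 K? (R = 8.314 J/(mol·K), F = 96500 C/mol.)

ln K = 120.6

E°_cell = +0.85 − (-0.76) = 1.61 V, with n = 2 electrons transferred.
At equilibrium E = 0, so the Nernst equation gives ln K = nFE°/RT = (2)(96500)(1.61)/((8.314)(310)) = 120.56.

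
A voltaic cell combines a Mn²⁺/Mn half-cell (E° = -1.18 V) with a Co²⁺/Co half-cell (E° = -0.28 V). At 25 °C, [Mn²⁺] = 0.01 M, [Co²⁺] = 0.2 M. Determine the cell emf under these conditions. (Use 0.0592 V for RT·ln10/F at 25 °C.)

0.939 V

The Co²⁺/Co couple has the higher reduction potential and acts as the cathode, so E°_cell = -0.28 − (-1.18) = 0.90 V.
Balancing electrons gives n = 2; the reaction quotient is Q = [Mn²⁺]/[Co²⁺] = 0.0500.
At 25 °C, E = E° − (0.0592/n) log Q = 0.90 − (0.0592/2)(-1.301) = 0.900 + 0.039 = 0.939 V.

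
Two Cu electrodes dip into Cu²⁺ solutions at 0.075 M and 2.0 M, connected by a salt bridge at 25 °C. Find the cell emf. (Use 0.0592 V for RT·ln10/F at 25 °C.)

0.042 V

Both half-cells are Cu²⁺/Cu, so E°_cell = 0. The concentrated side is the cathode; the cell reaction moves Cu²⁺ from high to low concentration with n = 2.
Q = [Cu²⁺]_dilute/[Cu²⁺]_conc = 0.075/2.0 = 0.0375.
E = 0 − (0.0592/2) log Q = −(0.0592/2)(-1.426) = 0.0422 V.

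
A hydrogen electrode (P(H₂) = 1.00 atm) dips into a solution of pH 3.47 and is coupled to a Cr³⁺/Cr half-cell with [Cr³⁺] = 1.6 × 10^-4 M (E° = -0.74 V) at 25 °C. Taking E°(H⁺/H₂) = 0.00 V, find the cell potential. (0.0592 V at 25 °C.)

The hydrogen couple is the cathode, so E°_cell = 0.74 V; n = 6.
[H⁺] = 10^(−3.47) = 3.4 × 10^-4 M, and Q = [Cr³⁺]^2·P(H₂)^3 / [H⁺]^6 = 1.69 × 10^13.
E = E° − (0.0592/6) log Q = 0.74 − (0.0592/6)(13.228) = 0.609 V.

0.61 V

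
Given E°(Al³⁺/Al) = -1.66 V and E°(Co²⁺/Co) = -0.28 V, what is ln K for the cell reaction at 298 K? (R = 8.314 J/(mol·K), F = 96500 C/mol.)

E°_cell = -0.28 − (-1.66) = 1.38 V, with n = 6 electrons transferred.
At equilibrium E = 0, so the Nernst equation gives ln K = nFE°/RT = (6)(96500)(1.38)/((8.314)(298)) = 322.50.

ln K = 322.5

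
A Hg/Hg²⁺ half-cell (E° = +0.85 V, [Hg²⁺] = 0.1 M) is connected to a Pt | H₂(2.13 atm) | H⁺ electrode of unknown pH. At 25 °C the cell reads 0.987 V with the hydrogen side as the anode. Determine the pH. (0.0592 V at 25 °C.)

E°_cell = 0.85 V and n = 2.
log Q = n(E° − E)/0.0592 = 2×(0.85 − 0.987)/0.0592 = -4.628.
With Q = [H⁺]^2 / ([Hg²⁺]·P(H₂)), solving for [H⁺] gives log[H⁺] = -2.650, so pH = 2.65.

pH = 2.65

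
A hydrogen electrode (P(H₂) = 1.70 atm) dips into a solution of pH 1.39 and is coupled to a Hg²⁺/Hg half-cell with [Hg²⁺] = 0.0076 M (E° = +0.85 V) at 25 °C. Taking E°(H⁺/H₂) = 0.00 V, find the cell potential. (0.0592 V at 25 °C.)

0.88 V

The Hg²⁺/Hg couple is the cathode, so E°_cell = 0.85 V; n = 2.
[H⁺] = 10^(−1.39) = 0.041 M, and Q = [H⁺]^2 / ([Hg²⁺]·P(H₂)) = 0.128.
E = E° − (0.0592/2) log Q = 0.85 − (0.0592/2)(-0.891) = 0.876 V.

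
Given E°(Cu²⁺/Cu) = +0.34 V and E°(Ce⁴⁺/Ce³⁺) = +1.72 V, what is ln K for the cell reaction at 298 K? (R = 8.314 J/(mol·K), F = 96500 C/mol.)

E°_cell = +1.72 − (+0.34) = 1.38 V, with n = 2 electrons transferred.
At equilibrium E = 0, so the Nernst equation gives ln K = nFE°/RT = (2)(96500)(1.38)/((8.314)(298)) = 107.50.

ln K = 107.5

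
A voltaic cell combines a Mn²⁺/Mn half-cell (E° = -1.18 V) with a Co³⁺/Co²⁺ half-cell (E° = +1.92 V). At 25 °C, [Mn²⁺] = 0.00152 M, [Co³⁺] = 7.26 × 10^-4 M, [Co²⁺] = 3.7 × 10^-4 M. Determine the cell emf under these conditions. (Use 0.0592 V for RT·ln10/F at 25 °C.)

The Co³⁺/Co²⁺ couple has the higher reduction potential and acts as the cathode, so E°_cell = +1.92 − (-1.18) = 3.10 V.
Balancing electrons gives n = 2; the reaction quotient is Q = [Mn²⁺]·[Co²⁺]^2/[Co³⁺]^2 = 3.95 × 10^-4.
At 25 °C, E = E° − (0.0592/n) log Q = 3.10 − (0.0592/2)(-3.404) = 3.100 + 0.101 = 3.201 V.

3.20 V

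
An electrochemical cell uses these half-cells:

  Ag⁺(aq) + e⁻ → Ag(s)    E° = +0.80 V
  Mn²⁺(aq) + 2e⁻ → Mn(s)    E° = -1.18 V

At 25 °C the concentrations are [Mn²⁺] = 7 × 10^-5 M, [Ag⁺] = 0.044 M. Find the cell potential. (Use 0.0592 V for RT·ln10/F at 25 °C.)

The Ag⁺/Ag couple has the higher reduction potential and acts as the cathode, so E°_cell = +0.80 − (-1.18) = 1.98 V.
Balancing electrons gives n = 2; the reaction quotient is Q = [Mn²⁺]/[Ag⁺]^2 = 0.0362.
At 25 °C, E = E° − (0.0592/n) log Q = 1.98 − (0.0592/2)(-1.442) = 1.980 + 0.043 = 2.023 V.

2.02 V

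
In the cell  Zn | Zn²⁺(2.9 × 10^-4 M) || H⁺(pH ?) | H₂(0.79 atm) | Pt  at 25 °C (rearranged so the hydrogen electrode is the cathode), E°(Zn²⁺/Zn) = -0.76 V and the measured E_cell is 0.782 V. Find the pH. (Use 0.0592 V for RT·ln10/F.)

E°_cell = 0.76 V and n = 2.
log Q = n(E° − E)/0.0592 = 2×(0.76 − 0.782)/0.0592 = -0.743.
With Q = [Zn²⁺]·P(H₂) / [H⁺]^2, solving for [H⁺] gives log[H⁺] = -1.448, so pH = 1.45.

pH = 1.45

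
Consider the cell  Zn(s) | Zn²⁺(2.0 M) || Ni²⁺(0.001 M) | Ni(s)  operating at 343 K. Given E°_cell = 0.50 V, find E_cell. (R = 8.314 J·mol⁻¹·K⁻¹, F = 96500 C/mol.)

0.388 V

Balancing electrons gives n = 2; the reaction quotient is Q = [Zn²⁺]/[Ni²⁺] = 2000.
E = E° − (RT/nF) ln Q = 0.50 − (8.314×343)/(2×96500) × (7.601) = 0.500 − 0.112 = 0.388 V.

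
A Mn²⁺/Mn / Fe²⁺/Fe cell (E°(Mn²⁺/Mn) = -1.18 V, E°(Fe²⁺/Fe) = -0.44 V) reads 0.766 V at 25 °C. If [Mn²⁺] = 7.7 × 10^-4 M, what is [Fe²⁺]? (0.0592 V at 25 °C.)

From the Nernst equation, log Q = n(E° − E)/0.0592 = 2(0.74 − 0.766)/0.0592 = -0.878, so Q = 0.132.
With Q = [Mn²⁺]/[Fe²⁺] and the known concentrations, [Fe²⁺] in the denominator gives [Fe²⁺] = 0.0058 M.

0.0058 M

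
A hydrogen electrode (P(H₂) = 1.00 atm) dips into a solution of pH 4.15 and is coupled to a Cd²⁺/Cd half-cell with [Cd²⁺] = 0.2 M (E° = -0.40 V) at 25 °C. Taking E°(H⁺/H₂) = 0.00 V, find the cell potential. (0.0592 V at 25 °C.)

0.18 V

The hydrogen couple is the cathode, so E°_cell = 0.40 V; n = 2.
[H⁺] = 10^(−4.15) = 7.1 × 10^-5 M, and Q = [Cd²⁺]·P(H₂) / [H⁺]^2 = 3.99 × 10^7.
E = E° − (0.0592/2) log Q = 0.40 − (0.0592/2)(7.601) = 0.175 V.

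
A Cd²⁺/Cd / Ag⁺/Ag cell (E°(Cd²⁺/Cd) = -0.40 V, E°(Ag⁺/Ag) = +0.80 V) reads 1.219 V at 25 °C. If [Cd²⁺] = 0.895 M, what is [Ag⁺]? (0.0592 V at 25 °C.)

From the Nernst equation, log Q = n(E° − E)/0.0592 = 2(1.20 − 1.219)/0.0592 = -0.642, so Q = 0.228.
With Q = [Cd²⁺]/[Ag⁺]^2 and the known concentrations, [Ag⁺]^2 in the denominator gives [Ag⁺] = 2.0 M.

2.0 M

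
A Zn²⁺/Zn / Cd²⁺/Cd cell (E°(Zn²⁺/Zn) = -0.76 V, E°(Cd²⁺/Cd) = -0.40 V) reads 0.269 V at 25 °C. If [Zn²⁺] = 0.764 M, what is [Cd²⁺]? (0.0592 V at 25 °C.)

From the Nernst equation, log Q = n(E° − E)/0.0592 = 2(0.36 − 0.269)/0.0592 = 3.074, so Q = 1190.
With Q = [Zn²⁺]/[Cd²⁺] and the known concentrations, [Cd²⁺] in the denominator gives [Cd²⁺] = 6.4 × 10^-4 M.

6.4 × 10^-4 M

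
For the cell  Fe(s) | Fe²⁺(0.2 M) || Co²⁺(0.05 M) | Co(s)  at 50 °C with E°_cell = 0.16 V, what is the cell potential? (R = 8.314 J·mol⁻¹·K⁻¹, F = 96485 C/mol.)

0.141 V

Balancing electrons gives n = 2; the reaction quotient is Q = [Fe²⁺]/[Co²⁺] = 4.00.
E = E° − (RT/nF) ln Q = 0.16 − (8.314×323)/(2×96485) × (1.386) = 0.160 − 0.019 = 0.141 V.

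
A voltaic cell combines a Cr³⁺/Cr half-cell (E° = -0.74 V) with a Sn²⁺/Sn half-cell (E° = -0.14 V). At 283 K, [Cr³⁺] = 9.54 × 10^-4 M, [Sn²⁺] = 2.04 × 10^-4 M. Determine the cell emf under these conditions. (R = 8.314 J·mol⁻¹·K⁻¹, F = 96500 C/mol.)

0.553 V

The Sn²⁺/Sn couple has the higher reduction potential and acts as the cathode, so E°_cell = -0.14 − (-0.74) = 0.60 V.
Balancing electrons gives n = 6; the reaction quotient is Q = [Cr³⁺]^2/[Sn²⁺]^3 = 1.07 × 10^5.
E = E° − (RT/nF) ln Q = 0.60 − (8.314×283)/(6×96500) × (11.582) = 0.600 − 0.047 = 0.553 V.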